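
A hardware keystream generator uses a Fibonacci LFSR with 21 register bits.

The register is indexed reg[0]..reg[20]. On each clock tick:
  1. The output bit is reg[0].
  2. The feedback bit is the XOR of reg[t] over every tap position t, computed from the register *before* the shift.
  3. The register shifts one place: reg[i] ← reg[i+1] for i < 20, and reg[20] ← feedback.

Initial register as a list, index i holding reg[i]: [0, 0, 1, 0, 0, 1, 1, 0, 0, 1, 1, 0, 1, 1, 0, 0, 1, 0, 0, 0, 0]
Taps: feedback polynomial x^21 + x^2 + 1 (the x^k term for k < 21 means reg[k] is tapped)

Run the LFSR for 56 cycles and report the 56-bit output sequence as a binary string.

tick  register→output (feedback)
  0  001001100110110010000→0 (1)
  1  010011001101100100001→0 (0)
  2  100110011011001000010→1 (1)
  3  001100110110010000101→0 (1)
  4  011001101100100001011→0 (1)
  5  110011011001000010111→1 (1)
  6  100110110010000101111→1 (1)
  7  001101100100001011111→0 (1)
  8  011011001000010111111→0 (1)
  9  110110010000101111111→1 (1)
 10  101100100001011111111→1 (0)
 11  011001000010111111110→0 (1)
 12  110010000101111111101→1 (1)
 13  100100001011111111011→1 (1)
 14  001000010111111110111→0 (1)
 15  010000101111111101111→0 (0)
 16  100001011111111011110→1 (1)
 17  000010111111110111101→0 (0)
 18  000101111111101111010→0 (0)
 19  001011111111011110100→0 (1)
 20  010111111110111101001→0 (0)
 21  101111111101111010010→1 (0)
 22  011111111011110100100→0 (1)
 23  111111110111101001001→1 (0)
 24  111111101111010010010→1 (0)
 25  111111011110100100100→1 (0)
 26  111110111101001001000→1 (0)
 27  111101111010010010000→1 (0)
 28  111011110100100100000→1 (0)
 29  110111101001001000000→1 (1)
 30  101111010010010000001→1 (0)
 31  011110100100100000010→0 (1)
 32  111101001001000000101→1 (0)
 33  111010010010000001010→1 (0)
 34  110100100100000010100→1 (1)
 35  101001001000000101001→1 (0)
 36  010010010000001010010→0 (0)
 37  100100100000010100100→1 (1)
 38  001001000000101001001→0 (1)
 39  010010000001010010011→0 (0)
 40  100100000010100100110→1 (1)
 41  001000000101001001101→0 (1)
 42  010000001010010011011→0 (0)
 43  100000010100100110110→1 (1)
 44  000000101001001101101→0 (0)
 45  000001010010011011010→0 (0)
 46  000010100100110110100→0 (0)
 47  000101001001101101000→0 (0)
 48  001010010011011010000→0 (1)
 49  010100100110110100001→0 (0)
 50  101001001101101000010→1 (0)
 51  010010011011010000100→0 (0)
 52  100100110110100001000→1 (1)
 53  001001101101000010001→0 (1)
 54  010011011010000100011→0 (0)
 55  100110110100001000110→1 (1)

00100110011011001000010111111110111101001001000000101001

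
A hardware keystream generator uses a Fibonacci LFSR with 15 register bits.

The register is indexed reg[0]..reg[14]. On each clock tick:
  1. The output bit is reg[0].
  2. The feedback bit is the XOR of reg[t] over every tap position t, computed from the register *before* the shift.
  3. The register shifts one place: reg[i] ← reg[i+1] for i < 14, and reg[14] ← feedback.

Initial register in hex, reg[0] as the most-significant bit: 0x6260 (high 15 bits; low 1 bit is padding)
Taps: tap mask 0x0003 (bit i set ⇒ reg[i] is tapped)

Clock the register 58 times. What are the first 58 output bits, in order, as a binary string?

0110001001100001010011010100011110101111100100011110000101

step | reg (before) | out | fb
   0 | 011000100110000 | 0 | 1
   1 | 110001001100001 | 1 | 0
   2 | 100010011000010 | 1 | 1
   3 | 000100110000101 | 0 | 0
   4 | 001001100001010 | 0 | 0
   5 | 010011000010100 | 0 | 1
   6 | 100110000101001 | 1 | 1
   7 | 001100001010011 | 0 | 0
   8 | 011000010100110 | 0 | 1
   9 | 110000101001101 | 1 | 0
  10 | 100001010011010 | 1 | 1
  11 | 000010100110101 | 0 | 0
  12 | 000101001101010 | 0 | 0
  13 | 001010011010100 | 0 | 0
  14 | 010100110101000 | 0 | 1
  15 | 101001101010001 | 1 | 1
  16 | 010011010100011 | 0 | 1
  17 | 100110101000111 | 1 | 1
  18 | 001101010001111 | 0 | 0
  19 | 011010100011110 | 0 | 1
  20 | 110101000111101 | 1 | 0
  21 | 101010001111010 | 1 | 1
  22 | 010100011110101 | 0 | 1
  23 | 101000111101011 | 1 | 1
  24 | 010001111010111 | 0 | 1
  25 | 100011110101111 | 1 | 1
  26 | 000111101011111 | 0 | 0
  27 | 001111010111110 | 0 | 0
  28 | 011110101111100 | 0 | 1
  29 | 111101011111001 | 1 | 0
  30 | 111010111110010 | 1 | 0
  31 | 110101111100100 | 1 | 0
  32 | 101011111001000 | 1 | 1
  33 | 010111110010001 | 0 | 1
  34 | 101111100100011 | 1 | 1
  35 | 011111001000111 | 0 | 1
  36 | 111110010001111 | 1 | 0
  37 | 111100100011110 | 1 | 0
  38 | 111001000111100 | 1 | 0
  39 | 110010001111000 | 1 | 0
  40 | 100100011110000 | 1 | 1
  41 | 001000111100001 | 0 | 0
  42 | 010001111000010 | 0 | 1
  43 | 100011110000101 | 1 | 1
  44 | 000111100001011 | 0 | 0
  45 | 001111000010110 | 0 | 0
  46 | 011110000101100 | 0 | 1
  47 | 111100001011001 | 1 | 0
  48 | 111000010110010 | 1 | 0
  49 | 110000101100100 | 1 | 0
  50 | 100001011001000 | 1 | 1
  51 | 000010110010001 | 0 | 0
  52 | 000101100100010 | 0 | 0
  53 | 001011001000100 | 0 | 0
  54 | 010110010001000 | 0 | 1
  55 | 101100100010001 | 1 | 1
  56 | 011001000100011 | 0 | 1
  57 | 110010001000111 | 1 | 0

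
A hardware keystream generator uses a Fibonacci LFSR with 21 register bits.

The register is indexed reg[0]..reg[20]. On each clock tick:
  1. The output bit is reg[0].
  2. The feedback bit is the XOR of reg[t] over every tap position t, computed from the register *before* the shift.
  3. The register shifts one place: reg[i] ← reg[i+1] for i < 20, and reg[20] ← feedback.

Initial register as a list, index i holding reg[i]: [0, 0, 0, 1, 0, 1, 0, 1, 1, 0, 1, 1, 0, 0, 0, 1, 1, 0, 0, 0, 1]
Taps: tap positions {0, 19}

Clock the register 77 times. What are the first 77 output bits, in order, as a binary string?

00010101101100011000101000100100101001010001010000101110100010100010101110010

k : reg_k → out_k, fb_k
0: 000101011011000110001 → 0, fb=0
1: 001010110110001100010 → 0, fb=1
2: 010101101100011000101 → 0, fb=0
3: 101011011000110001010 → 1, fb=0
4: 010110110001100010100 → 0, fb=0
5: 101101100011000101000 → 1, fb=1
6: 011011000110001010001 → 0, fb=0
7: 110110001100010100010 → 1, fb=0
8: 101100011000101000100 → 1, fb=1
9: 011000110001010001001 → 0, fb=0
10: 110001100010100010010 → 1, fb=0
11: 100011000101000100100 → 1, fb=1
12: 000110001010001001001 → 0, fb=0
13: 001100010100010010010 → 0, fb=1
14: 011000101000100100101 → 0, fb=0
15: 110001010001001001010 → 1, fb=0
16: 100010100010010010100 → 1, fb=1
17: 000101000100100101001 → 0, fb=0
18: 001010001001001010010 → 0, fb=1
19: 010100010010010100101 → 0, fb=0
20: 101000100100101001010 → 1, fb=0
21: 010001001001010010100 → 0, fb=0
22: 100010010010100101000 → 1, fb=1
23: 000100100101001010001 → 0, fb=0
24: 001001001010010100010 → 0, fb=1
25: 010010010100101000101 → 0, fb=0
26: 100100101001010001010 → 1, fb=0
27: 001001010010100010100 → 0, fb=0
28: 010010100101000101000 → 0, fb=0
29: 100101001010001010000 → 1, fb=1
30: 001010010100010100001 → 0, fb=0
31: 010100101000101000010 → 0, fb=1
32: 101001010001010000101 → 1, fb=1
33: 010010100010100001011 → 0, fb=1
34: 100101000101000010111 → 1, fb=0
35: 001010001010000101110 → 0, fb=1
36: 010100010100001011101 → 0, fb=0
37: 101000101000010111010 → 1, fb=0
38: 010001010000101110100 → 0, fb=0
39: 100010100001011101000 → 1, fb=1
40: 000101000010111010001 → 0, fb=0
41: 001010000101110100010 → 0, fb=1
42: 010100001011101000101 → 0, fb=0
43: 101000010111010001010 → 1, fb=0
44: 010000101110100010100 → 0, fb=0
45: 100001011101000101000 → 1, fb=1
46: 000010111010001010001 → 0, fb=0
47: 000101110100010100010 → 0, fb=1
48: 001011101000101000101 → 0, fb=0
49: 010111010001010001010 → 0, fb=1
50: 101110100010100010101 → 1, fb=1
51: 011101000101000101011 → 0, fb=1
52: 111010001010001010111 → 1, fb=0
53: 110100010100010101110 → 1, fb=0
54: 101000101000101011100 → 1, fb=1
55: 010001010001010111001 → 0, fb=0
56: 100010100010101110010 → 1, fb=0
57: 000101000101011100100 → 0, fb=0
58: 001010001010111001000 → 0, fb=0
59: 010100010101110010000 → 0, fb=0
60: 101000101011100100000 → 1, fb=1
61: 010001010111001000001 → 0, fb=0
62: 100010101110010000010 → 1, fb=0
63: 000101011100100000100 → 0, fb=0
64: 001010111001000001000 → 0, fb=0
65: 010101110010000010000 → 0, fb=0
66: 101011100100000100000 → 1, fb=1
67: 010111001000001000001 → 0, fb=0
68: 101110010000010000010 → 1, fb=0
69: 011100100000100000100 → 0, fb=0
70: 111001000001000001000 → 1, fb=1
71: 110010000010000010001 → 1, fb=1
72: 100100000100000100011 → 1, fb=0
73: 001000001000001000110 → 0, fb=1
74: 010000010000010001101 → 0, fb=0
75: 100000100000100011010 → 1, fb=0
76: 000001000001000110100 → 0, fb=0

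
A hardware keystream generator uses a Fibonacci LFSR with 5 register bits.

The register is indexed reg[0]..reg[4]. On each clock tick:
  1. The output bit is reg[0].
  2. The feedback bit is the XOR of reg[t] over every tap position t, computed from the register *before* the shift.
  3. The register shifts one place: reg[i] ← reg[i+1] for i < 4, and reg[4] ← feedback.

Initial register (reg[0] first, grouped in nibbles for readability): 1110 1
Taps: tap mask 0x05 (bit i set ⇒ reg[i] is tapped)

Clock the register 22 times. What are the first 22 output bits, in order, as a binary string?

1110101000010010110011

tick  register→output (feedback)
  0  11101→1 (0)
  1  11010→1 (1)
  2  10101→1 (0)
  3  01010→0 (0)
  4  10100→1 (0)
  5  01000→0 (0)
  6  10000→1 (1)
  7  00001→0 (0)
  8  00010→0 (0)
  9  00100→0 (1)
 10  01001→0 (0)
 11  10010→1 (1)
 12  00101→0 (1)
 13  01011→0 (0)
 14  10110→1 (0)
 15  01100→0 (1)
 16  11001→1 (1)
 17  10011→1 (1)
 18  00111→0 (1)
 19  01111→0 (1)
 20  11111→1 (0)
 21  11110→1 (0)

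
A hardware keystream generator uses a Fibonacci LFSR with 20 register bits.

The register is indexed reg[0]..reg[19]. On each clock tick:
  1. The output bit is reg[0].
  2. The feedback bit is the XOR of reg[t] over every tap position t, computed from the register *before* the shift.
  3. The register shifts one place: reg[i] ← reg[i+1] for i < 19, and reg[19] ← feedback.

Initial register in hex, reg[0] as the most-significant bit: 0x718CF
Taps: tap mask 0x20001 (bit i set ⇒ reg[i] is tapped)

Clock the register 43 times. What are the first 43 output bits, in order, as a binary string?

k : reg_k → out_k, fb_k
0: 01110001100011001111 → 0, fb=1
1: 11100011000110011111 → 1, fb=0
2: 11000110001100111110 → 1, fb=0
3: 10001100011001111100 → 1, fb=0
4: 00011000110011111000 → 0, fb=0
5: 00110001100111110000 → 0, fb=0
6: 01100011001111100000 → 0, fb=0
7: 11000110011111000000 → 1, fb=1
8: 10001100111110000001 → 1, fb=1
9: 00011001111100000011 → 0, fb=0
10: 00110011111000000110 → 0, fb=1
11: 01100111110000001101 → 0, fb=1
12: 11001111100000011011 → 1, fb=1
13: 10011111000000110111 → 1, fb=0
14: 00111110000001101110 → 0, fb=1
15: 01111100000011011101 → 0, fb=1
16: 11111000000110111011 → 1, fb=1
17: 11110000001101110111 → 1, fb=0
18: 11100000011011101110 → 1, fb=0
19: 11000000110111011100 → 1, fb=0
20: 10000001101110111000 → 1, fb=1
21: 00000011011101110001 → 0, fb=0
22: 00000110111011100010 → 0, fb=0
23: 00001101110111000100 → 0, fb=1
24: 00011011101110001001 → 0, fb=0
25: 00110111011100010010 → 0, fb=0
26: 01101110111000100100 → 0, fb=1
27: 11011101110001001001 → 1, fb=1
28: 10111011100010010011 → 1, fb=1
29: 01110111000100100111 → 0, fb=1
30: 11101110001001001111 → 1, fb=0
31: 11011100010010011110 → 1, fb=0
32: 10111000100100111100 → 1, fb=0
33: 01110001001001111000 → 0, fb=0
34: 11100010010011110000 → 1, fb=1
35: 11000100100111100001 → 1, fb=1
36: 10001001001111000011 → 1, fb=1
37: 00010010011110000111 → 0, fb=1
38: 00100100111100001111 → 0, fb=1
39: 01001001111000011111 → 0, fb=1
40: 10010011110000111111 → 1, fb=0
41: 00100111100001111110 → 0, fb=1
42: 01001111000011111101 → 0, fb=1

0111000110001100111110000001101110111000100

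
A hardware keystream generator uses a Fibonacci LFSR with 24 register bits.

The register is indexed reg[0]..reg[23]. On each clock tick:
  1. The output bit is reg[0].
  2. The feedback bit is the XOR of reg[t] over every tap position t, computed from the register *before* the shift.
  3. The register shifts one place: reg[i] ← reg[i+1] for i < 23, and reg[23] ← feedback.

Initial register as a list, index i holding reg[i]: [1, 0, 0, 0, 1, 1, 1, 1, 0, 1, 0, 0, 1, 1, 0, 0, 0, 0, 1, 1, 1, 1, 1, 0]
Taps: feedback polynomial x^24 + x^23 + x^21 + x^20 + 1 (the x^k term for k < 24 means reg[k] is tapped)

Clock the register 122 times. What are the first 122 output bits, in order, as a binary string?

step | reg (before) | out | fb
   0 | 100011110100110000111110 | 1 | 1
   1 | 000111101001100001111101 | 0 | 1
   2 | 001111010011000011111011 | 0 | 0
   3 | 011110100110000111110110 | 0 | 1
   4 | 111101001100001111101101 | 1 | 0
   5 | 111010011000011111011010 | 1 | 0
   6 | 110100110000111110110100 | 1 | 0
   7 | 101001100001111101101000 | 1 | 0
   8 | 010011000011111011010000 | 0 | 0
   9 | 100110000111110110100000 | 1 | 1
  10 | 001100001111101101000001 | 0 | 1
  11 | 011000011111011010000011 | 0 | 1
  12 | 110000111110110100000111 | 1 | 1
  13 | 100001111101101000001111 | 1 | 0
  14 | 000011111011010000011110 | 0 | 0
  15 | 000111110110100000111100 | 0 | 0
  16 | 001111101101000001111000 | 0 | 1
  17 | 011111011010000011110001 | 0 | 1
  18 | 111110110100000111100011 | 1 | 0
  19 | 111101101000001111000110 | 1 | 0
  20 | 111011010000011110001100 | 1 | 1
  21 | 110110100000111100011001 | 1 | 1
  22 | 101101000001111000110011 | 1 | 0
  23 | 011010000011110001100110 | 0 | 1
  24 | 110100000111100011001101 | 1 | 0
  25 | 101000001111000110011010 | 1 | 0
  26 | 010000011110001100110100 | 0 | 1
  27 | 100000111100011001101001 | 1 | 1
  28 | 000001111000110011010011 | 0 | 1
  29 | 000011110001100110100111 | 0 | 0
  30 | 000111100011001101001110 | 0 | 0
  31 | 001111000110011010011100 | 0 | 0
  32 | 011110001100110100111000 | 0 | 1
  33 | 111100011001101001110001 | 1 | 0
  34 | 111000110011010011100010 | 1 | 1
  35 | 110001100110100111000101 | 1 | 1
  36 | 100011001101001110001011 | 1 | 1
  37 | 000110011010011100010111 | 0 | 0
  38 | 001100110100111000101110 | 0 | 0
  39 | 011001101001110001011100 | 0 | 0
  40 | 110011010011100010111000 | 1 | 0
  41 | 100110100111000101110000 | 1 | 1
  42 | 001101001110001011100001 | 0 | 1
  43 | 011010011100010111000011 | 0 | 1
  44 | 110100111000101110000111 | 1 | 1
  45 | 101001110001011100001111 | 1 | 0
  46 | 010011100010111000011110 | 0 | 0
  47 | 100111000101110000111100 | 1 | 1
  48 | 001110001011100001111001 | 0 | 0
  49 | 011100010111000011110010 | 0 | 0
  50 | 111000101110000111100100 | 1 | 0
  51 | 110001011100001111001000 | 1 | 0
  52 | 100010111000011110010000 | 1 | 1
  53 | 000101110000111100100001 | 0 | 1
  54 | 001011100001111001000011 | 0 | 1
  55 | 010111000011110010000111 | 0 | 0
  56 | 101110000111100100001110 | 1 | 1
  57 | 011100001111001000011101 | 0 | 1
  58 | 111000011110010000111011 | 1 | 1
  59 | 110000111100100001110111 | 1 | 1
  60 | 100001111001000011101111 | 1 | 0
  61 | 000011110010000111011110 | 0 | 0
  62 | 000111100100001110111100 | 0 | 0
  63 | 001111001000011101111000 | 0 | 1
  64 | 011110010000111011110001 | 0 | 1
  65 | 111100100001110111100011 | 1 | 0
  66 | 111001000011101111000110 | 1 | 0
  67 | 110010000111011110001100 | 1 | 1
  68 | 100100001110111100011001 | 1 | 1
  69 | 001000011101111000110011 | 0 | 1
  70 | 010000111011110001100111 | 0 | 0
  71 | 100001110111100011001110 | 1 | 1
  72 | 000011101111000110011101 | 0 | 1
  73 | 000111011110001100111011 | 0 | 0
  74 | 001110111100011001110110 | 0 | 1
  75 | 011101111000110011101101 | 0 | 1
  76 | 111011110001100111011011 | 1 | 1
  77 | 110111100011001110110111 | 1 | 1
  78 | 101111000110011101101111 | 1 | 0
  79 | 011110001100111011011110 | 0 | 0
  80 | 111100011001110110111100 | 1 | 1
  81 | 111000110011101101111001 | 1 | 1
  82 | 110001100111011011110011 | 1 | 0
  83 | 100011001110110111100110 | 1 | 0
  84 | 000110011101101111001100 | 0 | 0
  85 | 001100111011011110011000 | 0 | 1
  86 | 011001110110111100110001 | 0 | 1
  87 | 110011101101111001100011 | 1 | 0
  88 | 100111011011110011000110 | 1 | 0
  89 | 001110110111100110001100 | 0 | 0
  90 | 011101101111001100011000 | 0 | 1
  91 | 111011011110011000110001 | 1 | 0
  92 | 110110111100110001100010 | 1 | 1
  93 | 101101111001100011000101 | 1 | 1
  94 | 011011110011000110001011 | 0 | 0
  95 | 110111100110001100010110 | 1 | 0
  96 | 101111001100011000101100 | 1 | 1
  97 | 011110011000110001011001 | 0 | 0
  98 | 111100110001100010110010 | 1 | 1
  99 | 111001100011000101100101 | 1 | 1
 100 | 110011000110001011001011 | 1 | 1
 101 | 100110001100010110010111 | 1 | 1
 102 | 001100011000101100101111 | 0 | 1
 103 | 011000110001011001011111 | 0 | 1
 104 | 110001100010110010111111 | 1 | 0
 105 | 100011000101100101111110 | 1 | 1
 106 | 000110001011001011111101 | 0 | 1
 107 | 001100010110010111111011 | 0 | 0
 108 | 011000101100101111110110 | 0 | 1
 109 | 110001011001011111101101 | 1 | 0
 110 | 100010110010111111011010 | 1 | 0
 111 | 000101100101111110110100 | 0 | 1
 112 | 001011001011111101101001 | 0 | 0
 113 | 010110010111111011010010 | 0 | 0
 114 | 101100101111110110100100 | 1 | 0
 115 | 011001011111101101001000 | 0 | 1
 116 | 110010111111011010010001 | 1 | 0
 117 | 100101111110110100100010 | 1 | 1
 118 | 001011111101101001000101 | 0 | 0
 119 | 010111111011010010001010 | 0 | 1
 120 | 101111110110100100010101 | 1 | 1
 121 | 011111101101001000101011 | 0 | 0

10001111010011000011111011010000011110001100110100111000101110000111100100001110111100011001110110111100110001100010110010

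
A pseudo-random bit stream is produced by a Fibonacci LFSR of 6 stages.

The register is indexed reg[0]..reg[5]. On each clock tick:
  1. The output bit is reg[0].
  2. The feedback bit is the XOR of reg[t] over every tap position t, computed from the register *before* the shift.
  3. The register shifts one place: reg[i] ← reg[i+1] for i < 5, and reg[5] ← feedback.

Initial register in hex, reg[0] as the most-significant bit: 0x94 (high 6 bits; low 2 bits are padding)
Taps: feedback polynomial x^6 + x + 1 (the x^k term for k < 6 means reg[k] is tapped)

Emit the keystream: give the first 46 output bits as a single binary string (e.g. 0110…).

1001011011101100110101011111100000100001100010

k : reg_k → out_k, fb_k
0: 100101 → 1, fb=1
1: 001011 → 0, fb=0
2: 010110 → 0, fb=1
3: 101101 → 1, fb=1
4: 011011 → 0, fb=1
5: 110111 → 1, fb=0
6: 101110 → 1, fb=1
7: 011101 → 0, fb=1
8: 111011 → 1, fb=0
9: 110110 → 1, fb=0
10: 101100 → 1, fb=1
11: 011001 → 0, fb=1
12: 110011 → 1, fb=0
13: 100110 → 1, fb=1
14: 001101 → 0, fb=0
15: 011010 → 0, fb=1
16: 110101 → 1, fb=0
17: 101010 → 1, fb=1
18: 010101 → 0, fb=1
19: 101011 → 1, fb=1
20: 010111 → 0, fb=1
21: 101111 → 1, fb=1
22: 011111 → 0, fb=1
23: 111111 → 1, fb=0
24: 111110 → 1, fb=0
25: 111100 → 1, fb=0
26: 111000 → 1, fb=0
27: 110000 → 1, fb=0
28: 100000 → 1, fb=1
29: 000001 → 0, fb=0
30: 000010 → 0, fb=0
31: 000100 → 0, fb=0
32: 001000 → 0, fb=0
33: 010000 → 0, fb=1
34: 100001 → 1, fb=1
35: 000011 → 0, fb=0
36: 000110 → 0, fb=0
37: 001100 → 0, fb=0
38: 011000 → 0, fb=1
39: 110001 → 1, fb=0
40: 100010 → 1, fb=1
41: 000101 → 0, fb=0
42: 001010 → 0, fb=0
43: 010100 → 0, fb=1
44: 101001 → 1, fb=1
45: 010011 → 0, fb=1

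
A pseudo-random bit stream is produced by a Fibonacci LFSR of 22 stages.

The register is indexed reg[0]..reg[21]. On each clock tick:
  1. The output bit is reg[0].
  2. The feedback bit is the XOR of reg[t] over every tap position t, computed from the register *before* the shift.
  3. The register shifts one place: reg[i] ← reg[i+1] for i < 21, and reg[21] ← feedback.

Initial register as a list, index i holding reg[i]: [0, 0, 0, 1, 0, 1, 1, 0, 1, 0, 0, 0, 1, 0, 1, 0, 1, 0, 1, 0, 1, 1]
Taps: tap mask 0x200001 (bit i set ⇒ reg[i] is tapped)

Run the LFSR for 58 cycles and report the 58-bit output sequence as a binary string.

step | reg (before) | out | fb
   0 | 0001011010001010101011 | 0 | 1
   1 | 0010110100010101010111 | 0 | 1
   2 | 0101101000101010101111 | 0 | 1
   3 | 1011010001010101011111 | 1 | 0
   4 | 0110100010101010111110 | 0 | 0
   5 | 1101000101010101111100 | 1 | 1
   6 | 1010001010101011111001 | 1 | 0
   7 | 0100010101010111110010 | 0 | 0
   8 | 1000101010101111100100 | 1 | 1
   9 | 0001010101011111001001 | 0 | 1
  10 | 0010101010111110010011 | 0 | 1
  11 | 0101010101111100100111 | 0 | 1
  12 | 1010101011111001001111 | 1 | 0
  13 | 0101010111110010011110 | 0 | 0
  14 | 1010101111100100111100 | 1 | 1
  15 | 0101011111001001111001 | 0 | 1
  16 | 1010111110010011110011 | 1 | 0
  17 | 0101111100100111100110 | 0 | 0
  18 | 1011111001001111001100 | 1 | 1
  19 | 0111110010011110011001 | 0 | 1
  20 | 1111100100111100110011 | 1 | 0
  21 | 1111001001111001100110 | 1 | 1
  22 | 1110010011110011001101 | 1 | 0
  23 | 1100100111100110011010 | 1 | 1
  24 | 1001001111001100110101 | 1 | 0
  25 | 0010011110011001101010 | 0 | 0
  26 | 0100111100110011010100 | 0 | 0
  27 | 1001111001100110101000 | 1 | 1
  28 | 0011110011001101010001 | 0 | 1
  29 | 0111100110011010100011 | 0 | 1
  30 | 1111001100110101000111 | 1 | 0
  31 | 1110011001101010001110 | 1 | 1
  32 | 1100110011010100011101 | 1 | 0
  33 | 1001100110101000111010 | 1 | 1
  34 | 0011001101010001110101 | 0 | 1
  35 | 0110011010100011101011 | 0 | 1
  36 | 1100110101000111010111 | 1 | 0
  37 | 1001101010001110101110 | 1 | 1
  38 | 0011010100011101011101 | 0 | 1
  39 | 0110101000111010111011 | 0 | 1
  40 | 1101010001110101110111 | 1 | 0
  41 | 1010100011101011101110 | 1 | 1
  42 | 0101000111010111011101 | 0 | 1
  43 | 1010001110101110111011 | 1 | 0
  44 | 0100011101011101110110 | 0 | 0
  45 | 1000111010111011101100 | 1 | 1
  46 | 0001110101110111011001 | 0 | 1
  47 | 0011101011101110110011 | 0 | 1
  48 | 0111010111011101100111 | 0 | 1
  49 | 1110101110111011001111 | 1 | 0
  50 | 1101011101110110011110 | 1 | 1
  51 | 1010111011101100111101 | 1 | 0
  52 | 0101110111011001111010 | 0 | 0
  53 | 1011101110110011110100 | 1 | 1
  54 | 0111011101100111101001 | 0 | 1
  55 | 1110111011001111010011 | 1 | 0
  56 | 1101110110011110100110 | 1 | 1
  57 | 1011101100111101001101 | 1 | 0

0001011010001010101011111001001111001100110101000111010111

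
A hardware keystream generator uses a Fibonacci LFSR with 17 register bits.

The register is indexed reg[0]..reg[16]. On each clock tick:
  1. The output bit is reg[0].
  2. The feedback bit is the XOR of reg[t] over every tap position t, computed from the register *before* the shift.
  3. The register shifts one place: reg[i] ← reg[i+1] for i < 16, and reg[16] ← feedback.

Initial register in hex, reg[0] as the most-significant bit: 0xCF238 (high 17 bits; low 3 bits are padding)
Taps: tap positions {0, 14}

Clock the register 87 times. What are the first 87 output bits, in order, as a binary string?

110011110010001110010101001101110010111101110101001100011000101111100100010011000111110

k : reg_k → out_k, fb_k
0: 11001111001000111 → 1, fb=0
1: 10011110010001110 → 1, fb=0
2: 00111100100011100 → 0, fb=1
3: 01111001000111001 → 0, fb=0
4: 11110010001110010 → 1, fb=1
5: 11100100011100101 → 1, fb=0
6: 11001000111001010 → 1, fb=1
7: 10010001110010101 → 1, fb=0
8: 00100011100101010 → 0, fb=0
9: 01000111001010100 → 0, fb=1
10: 10001110010101001 → 1, fb=1
11: 00011100101010011 → 0, fb=0
12: 00111001010100110 → 0, fb=1
13: 01110010101001101 → 0, fb=1
14: 11100101010011011 → 1, fb=1
15: 11001010100110111 → 1, fb=0
16: 10010101001101110 → 1, fb=0
17: 00101010011011100 → 0, fb=1
18: 01010100110111001 → 0, fb=0
19: 10101001101110010 → 1, fb=1
20: 01010011011100101 → 0, fb=1
21: 10100110111001011 → 1, fb=1
22: 01001101110010111 → 0, fb=1
23: 10011011100101111 → 1, fb=0
24: 00110111001011110 → 0, fb=1
25: 01101110010111101 → 0, fb=1
26: 11011100101111011 → 1, fb=1
27: 10111001011110111 → 1, fb=0
28: 01110010111101110 → 0, fb=1
29: 11100101111011101 → 1, fb=0
30: 11001011110111010 → 1, fb=1
31: 10010111101110101 → 1, fb=0
32: 00101111011101010 → 0, fb=0
33: 01011110111010100 → 0, fb=1
34: 10111101110101001 → 1, fb=1
35: 01111011101010011 → 0, fb=0
36: 11110111010100110 → 1, fb=0
37: 11101110101001100 → 1, fb=0
38: 11011101010011000 → 1, fb=1
39: 10111010100110001 → 1, fb=1
40: 01110101001100011 → 0, fb=0
41: 11101010011000110 → 1, fb=0
42: 11010100110001100 → 1, fb=0
43: 10101001100011000 → 1, fb=1
44: 01010011000110001 → 0, fb=0
45: 10100110001100010 → 1, fb=1
46: 01001100011000101 → 0, fb=1
47: 10011000110001011 → 1, fb=1
48: 00110001100010111 → 0, fb=1
49: 01100011000101111 → 0, fb=1
50: 11000110001011111 → 1, fb=0
51: 10001100010111110 → 1, fb=0
52: 00011000101111100 → 0, fb=1
53: 00110001011111001 → 0, fb=0
54: 01100010111110010 → 0, fb=0
55: 11000101111100100 → 1, fb=0
56: 10001011111001000 → 1, fb=1
57: 00010111110010001 → 0, fb=0
58: 00101111100100010 → 0, fb=0
59: 01011111001000100 → 0, fb=1
60: 10111110010001001 → 1, fb=1
61: 01111100100010011 → 0, fb=0
62: 11111001000100110 → 1, fb=0
63: 11110010001001100 → 1, fb=0
64: 11100100010011000 → 1, fb=1
65: 11001000100110001 → 1, fb=1
66: 10010001001100011 → 1, fb=1
67: 00100010011000111 → 0, fb=1
68: 01000100110001111 → 0, fb=1
69: 10001001100011111 → 1, fb=0
70: 00010011000111110 → 0, fb=1
71: 00100110001111101 → 0, fb=1
72: 01001100011111011 → 0, fb=0
73: 10011000111110110 → 1, fb=0
74: 00110001111101100 → 0, fb=1
75: 01100011111011001 → 0, fb=0
76: 11000111110110010 → 1, fb=1
77: 10001111101100101 → 1, fb=0
78: 00011111011001010 → 0, fb=0
79: 00111110110010100 → 0, fb=1
80: 01111101100101001 → 0, fb=0
81: 11111011001010010 → 1, fb=1
82: 11110110010100101 → 1, fb=0
83: 11101100101001010 → 1, fb=1
84: 11011001010010101 → 1, fb=0
85: 10110010100101010 → 1, fb=1
86: 01100101001010101 → 0, fb=1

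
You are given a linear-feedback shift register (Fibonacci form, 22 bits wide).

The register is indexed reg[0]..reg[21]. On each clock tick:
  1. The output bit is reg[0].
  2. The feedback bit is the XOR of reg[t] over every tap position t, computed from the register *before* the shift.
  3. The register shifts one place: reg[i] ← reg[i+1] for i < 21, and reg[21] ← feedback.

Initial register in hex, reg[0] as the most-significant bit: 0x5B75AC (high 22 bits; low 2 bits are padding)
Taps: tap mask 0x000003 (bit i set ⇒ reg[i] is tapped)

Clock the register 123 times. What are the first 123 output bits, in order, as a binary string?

tick  register→output (feedback)
  0  0101101101110101101011→0 (1)
  1  1011011011101011010111→1 (1)
  2  0110110111010110101111→0 (1)
  3  1101101110101101011111→1 (0)
  4  1011011101011010111110→1 (1)
  5  0110111010110101111101→0 (1)
  6  1101110101101011111011→1 (0)
  7  1011101011010111110110→1 (1)
  8  0111010110101111101101→0 (1)
  9  1110101101011111011011→1 (0)
 10  1101011010111110110110→1 (0)
 11  1010110101111101101100→1 (1)
 12  0101101011111011011001→0 (1)
 13  1011010111110110110011→1 (1)
 14  0110101111101101100111→0 (1)
 15  1101011111011011001111→1 (0)
 16  1010111110110110011110→1 (1)
 17  0101111101101100111101→0 (1)
 18  1011111011011001111011→1 (1)
 19  0111110110110011110111→0 (1)
 20  1111101101100111101111→1 (0)
 21  1111011011001111011110→1 (0)
 22  1110110110011110111100→1 (0)
 23  1101101100111101111000→1 (0)
 24  1011011001111011110000→1 (1)
 25  0110110011110111100001→0 (1)
 26  1101100111101111000011→1 (0)
 27  1011001111011110000110→1 (1)
 28  0110011110111100001101→0 (1)
 29  1100111101111000011011→1 (0)
 30  1001111011110000110110→1 (1)
 31  0011110111100001101101→0 (0)
 32  0111101111000011011010→0 (1)
 33  1111011110000110110101→1 (0)
 34  1110111100001101101010→1 (0)
 35  1101111000011011010100→1 (0)
 36  1011110000110110101000→1 (1)
 37  0111100001101101010001→0 (1)
 38  1111000011011010100011→1 (0)
 39  1110000110110101000110→1 (0)
 40  1100001101101010001100→1 (0)
 41  1000011011010100011000→1 (1)
 42  0000110110101000110001→0 (0)
 43  0001101101010001100010→0 (0)
 44  0011011010100011000100→0 (0)
 45  0110110101000110001000→0 (1)
 46  1101101010001100010001→1 (0)
 47  1011010100011000100010→1 (1)
 48  0110101000110001000101→0 (1)
 49  1101010001100010001011→1 (0)
 50  1010100011000100010110→1 (1)
 51  0101000110001000101101→0 (1)
 52  1010001100010001011011→1 (1)
 53  0100011000100010110111→0 (1)
 54  1000110001000101101111→1 (1)
 55  0001100010001011011111→0 (0)
 56  0011000100010110111110→0 (0)
 57  0110001000101101111100→0 (1)
 58  1100010001011011111001→1 (0)
 59  1000100010110111110010→1 (1)
 60  0001000101101111100101→0 (0)
 61  0010001011011111001010→0 (0)
 62  0100010110111110010100→0 (1)
 63  1000101101111100101001→1 (1)
 64  0001011011111001010011→0 (0)
 65  0010110111110010100110→0 (0)
 66  0101101111100101001100→0 (1)
 67  1011011111001010011001→1 (1)
 68  0110111110010100110011→0 (1)
 69  1101111100101001100111→1 (0)
 70  1011111001010011001110→1 (1)
 71  0111110010100110011101→0 (1)
 72  1111100101001100111011→1 (0)
 73  1111001010011001110110→1 (0)
 74  1110010100110011101100→1 (0)
 75  1100101001100111011000→1 (0)
 76  1001010011001110110000→1 (1)
 77  0010100110011101100001→0 (0)
 78  0101001100111011000010→0 (1)
 79  1010011001110110000101→1 (1)
 80  0100110011101100001011→0 (1)
 81  1001100111011000010111→1 (1)
 82  0011001110110000101111→0 (0)
 83  0110011101100001011110→0 (1)
 84  1100111011000010111101→1 (0)
 85  1001110110000101111010→1 (1)
 86  0011101100001011110101→0 (0)
 87  0111011000010111101010→0 (1)
 88  1110110000101111010101→1 (0)
 89  1101100001011110101010→1 (0)
 90  1011000010111101010100→1 (1)
 91  0110000101111010101001→0 (1)
 92  1100001011110101010011→1 (0)
 93  1000010111101010100110→1 (1)
 94  0000101111010101001101→0 (0)
 95  0001011110101010011010→0 (0)
 96  0010111101010100110100→0 (0)
 97  0101111010101001101000→0 (1)
 98  1011110101010011010001→1 (1)
 99  0111101010100110100011→0 (1)
100  1111010101001101000111→1 (0)
101  1110101010011010001110→1 (0)
102  1101010100110100011100→1 (0)
103  1010101001101000111000→1 (1)
104  0101010011010001110001→0 (1)
105  1010100110100011100011→1 (1)
106  0101001101000111000111→0 (1)
107  1010011010001110001111→1 (1)
108  0100110100011100011111→0 (1)
109  1001101000111000111111→1 (1)
110  0011010001110001111111→0 (0)
111  0110100011100011111110→0 (1)
112  1101000111000111111101→1 (0)
113  1010001110001111111010→1 (1)
114  0100011100011111110101→0 (1)
115  1000111000111111101011→1 (1)
116  0001110001111111010111→0 (0)
117  0011100011111110101110→0 (0)
118  0111000111111101011100→0 (1)
119  1110001111111010111001→1 (0)
120  1100011111110101110010→1 (0)
121  1000111111101011100100→1 (1)
122  0001111111010111001001→0 (0)

010110110111010110101111101101100111101111000011011010100011000100010110111110010100110011101100001011110101010011010001110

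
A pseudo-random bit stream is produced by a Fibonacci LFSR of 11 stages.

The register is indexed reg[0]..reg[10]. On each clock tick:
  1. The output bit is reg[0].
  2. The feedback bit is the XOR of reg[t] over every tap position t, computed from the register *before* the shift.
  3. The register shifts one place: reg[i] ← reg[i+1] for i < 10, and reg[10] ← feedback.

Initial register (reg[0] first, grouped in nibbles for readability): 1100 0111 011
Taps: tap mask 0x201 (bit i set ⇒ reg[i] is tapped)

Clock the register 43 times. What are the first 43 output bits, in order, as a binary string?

1100011101100000110110101011011011101101101

tick  register→output (feedback)
  0  11000111011→1 (0)
  1  10001110110→1 (0)
  2  00011101100→0 (0)
  3  00111011000→0 (0)
  4  01110110000→0 (0)
  5  11101100000→1 (1)
  6  11011000001→1 (1)
  7  10110000011→1 (0)
  8  01100000110→0 (1)
  9  11000001101→1 (1)
 10  10000011011→1 (0)
 11  00000110110→0 (1)
 12  00001101101→0 (0)
 13  00011011010→0 (1)
 14  00110110101→0 (0)
 15  01101101010→0 (1)
 16  11011010101→1 (1)
 17  10110101011→1 (0)
 18  01101010110→0 (1)
 19  11010101101→1 (1)
 20  10101011011→1 (0)
 21  01010110110→0 (1)
 22  10101101101→1 (1)
 23  01011011011→0 (1)
 24  10110110111→1 (0)
 25  01101101110→0 (1)
 26  11011011101→1 (1)
 27  10110111011→1 (0)
 28  01101110110→0 (1)
 29  11011101101→1 (1)
 30  10111011011→1 (0)
 31  01110110110→0 (1)
 32  11101101101→1 (1)
 33  11011011011→1 (0)
 34  10110110110→1 (0)
 35  01101101100→0 (0)
 36  11011011000→1 (1)
 37  10110110001→1 (1)
 38  01101100011→0 (1)
 39  11011000111→1 (0)
 40  10110001110→1 (0)
 41  01100011100→0 (0)
 42  11000111000→1 (1)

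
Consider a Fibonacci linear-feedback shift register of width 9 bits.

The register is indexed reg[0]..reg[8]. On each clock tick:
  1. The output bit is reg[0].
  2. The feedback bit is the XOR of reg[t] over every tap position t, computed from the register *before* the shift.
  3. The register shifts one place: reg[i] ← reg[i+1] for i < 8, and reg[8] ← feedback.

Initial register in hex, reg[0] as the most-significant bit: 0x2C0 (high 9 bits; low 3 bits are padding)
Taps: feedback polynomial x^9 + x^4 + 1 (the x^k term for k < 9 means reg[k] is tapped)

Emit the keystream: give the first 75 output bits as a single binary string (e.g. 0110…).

001011000111010110010110011110001111101110100000110101101101110110000010110

tick  register→output (feedback)
  0  001011000→0 (1)
  1  010110001→0 (1)
  2  101100011→1 (1)
  3  011000111→0 (0)
  4  110001110→1 (1)
  5  100011101→1 (0)
  6  000111010→0 (1)
  7  001110101→0 (1)
  8  011101011→0 (0)
  9  111010110→1 (0)
 10  110101100→1 (1)
 11  101011001→1 (0)
 12  010110010→0 (1)
 13  101100101→1 (1)
 14  011001011→0 (0)
 15  110010110→1 (0)
 16  100101100→1 (1)
 17  001011001→0 (1)
 18  010110011→0 (1)
 19  101100111→1 (1)
 20  011001111→0 (0)
 21  110011110→1 (0)
 22  100111100→1 (0)
 23  001111000→0 (1)
 24  011110001→0 (1)
 25  111100011→1 (1)
 26  111000111→1 (1)
 27  110001111→1 (1)
 28  100011111→1 (0)
 29  000111110→0 (1)
 30  001111101→0 (1)
 31  011111011→0 (1)
 32  111110111→1 (0)
 33  111101110→1 (1)
 34  111011101→1 (0)
 35  110111010→1 (0)
 36  101110100→1 (0)
 37  011101000→0 (0)
 38  111010000→1 (0)
 39  110100000→1 (1)
 40  101000001→1 (1)
 41  010000011→0 (0)
 42  100000110→1 (1)
 43  000001101→0 (0)
 44  000011010→0 (1)
 45  000110101→0 (1)
 46  001101011→0 (0)
 47  011010110→0 (1)
 48  110101101→1 (1)
 49  101011011→1 (0)
 50  010110110→0 (1)
 51  101101101→1 (1)
 52  011011011→0 (1)
 53  110110111→1 (0)
 54  101101110→1 (1)
 55  011011101→0 (1)
 56  110111011→1 (0)
 57  101110110→1 (0)
 58  011101100→0 (0)
 59  111011000→1 (0)
 60  110110000→1 (0)
 61  101100000→1 (1)
 62  011000001→0 (0)
 63  110000010→1 (1)
 64  100000101→1 (1)
 65  000001011→0 (0)
 66  000010110→0 (1)
 67  000101101→0 (0)
 68  001011010→0 (1)
 69  010110101→0 (1)
 70  101101011→1 (1)
 71  011010111→0 (1)
 72  110101111→1 (1)
 73  101011111→1 (0)
 74  010111110→0 (1)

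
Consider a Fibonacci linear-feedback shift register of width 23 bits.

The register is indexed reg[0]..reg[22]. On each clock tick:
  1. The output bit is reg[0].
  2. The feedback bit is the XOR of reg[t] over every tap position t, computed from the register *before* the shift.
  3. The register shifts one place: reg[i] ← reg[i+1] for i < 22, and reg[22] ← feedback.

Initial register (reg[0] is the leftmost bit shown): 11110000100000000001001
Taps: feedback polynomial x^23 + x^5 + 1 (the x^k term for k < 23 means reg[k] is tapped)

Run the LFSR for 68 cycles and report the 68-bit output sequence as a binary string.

k : reg_k → out_k, fb_k
0: 11110000100000000001001 → 1, fb=1
1: 11100001000000000010011 → 1, fb=1
2: 11000010000000000100111 → 1, fb=1
3: 10000100000000001001111 → 1, fb=0
4: 00001000000000010011110 → 0, fb=0
5: 00010000000000100111100 → 0, fb=0
6: 00100000000001001111000 → 0, fb=0
7: 01000000000010011110000 → 0, fb=0
8: 10000000000100111100000 → 1, fb=1
9: 00000000001001111000001 → 0, fb=0
10: 00000000010011110000010 → 0, fb=0
11: 00000000100111100000100 → 0, fb=0
12: 00000001001111000001000 → 0, fb=0
13: 00000010011110000010000 → 0, fb=0
14: 00000100111100000100000 → 0, fb=1
15: 00001001111000001000001 → 0, fb=0
16: 00010011110000010000010 → 0, fb=0
17: 00100111100000100000100 → 0, fb=1
18: 01001111000001000001001 → 0, fb=1
19: 10011110000010000010011 → 1, fb=0
20: 00111100000100000100110 → 0, fb=1
21: 01111000001000001001101 → 0, fb=0
22: 11110000010000010011010 → 1, fb=1
23: 11100000100000100110101 → 1, fb=1
24: 11000001000001001101011 → 1, fb=1
25: 10000010000010011010111 → 1, fb=1
26: 00000100000100110101111 → 0, fb=1
27: 00001000001001101011111 → 0, fb=0
28: 00010000010011010111110 → 0, fb=0
29: 00100000100110101111100 → 0, fb=0
30: 01000001001101011111000 → 0, fb=0
31: 10000010011010111110000 → 1, fb=1
32: 00000100110101111100001 → 0, fb=1
33: 00001001101011111000011 → 0, fb=0
34: 00010011010111110000110 → 0, fb=0
35: 00100110101111100001100 → 0, fb=1
36: 01001101011111000011001 → 0, fb=1
37: 10011010111110000110011 → 1, fb=1
38: 00110101111100001100111 → 0, fb=1
39: 01101011111000011001111 → 0, fb=0
40: 11010111110000110011110 → 1, fb=0
41: 10101111100001100111100 → 1, fb=0
42: 01011111000011001111000 → 0, fb=1
43: 10111110000110011110001 → 1, fb=0
44: 01111100001100111100010 → 0, fb=1
45: 11111000011001111000101 → 1, fb=1
46: 11110000110011110001011 → 1, fb=1
47: 11100001100111100010111 → 1, fb=1
48: 11000011001111000101111 → 1, fb=1
49: 10000110011110001011111 → 1, fb=0
50: 00001100111100010111110 → 0, fb=1
51: 00011001111000101111101 → 0, fb=0
52: 00110011110001011111010 → 0, fb=0
53: 01100111100010111110100 → 0, fb=1
54: 11001111000101111101001 → 1, fb=0
55: 10011110001011111010010 → 1, fb=0
56: 00111100010111110100100 → 0, fb=1
57: 01111000101111101001001 → 0, fb=0
58: 11110001011111010010010 → 1, fb=1
59: 11100010111110100100101 → 1, fb=1
60: 11000101111101001001011 → 1, fb=0
61: 10001011111010010010110 → 1, fb=1
62: 00010111110100100101101 → 0, fb=1
63: 00101111101001001011011 → 0, fb=1
64: 01011111010010010110111 → 0, fb=1
65: 10111110100100101101111 → 1, fb=0
66: 01111101001001011011110 → 0, fb=1
67: 11111010010010110111101 → 1, fb=1

11110000100000000001001111000001000001001101011111000011001111000101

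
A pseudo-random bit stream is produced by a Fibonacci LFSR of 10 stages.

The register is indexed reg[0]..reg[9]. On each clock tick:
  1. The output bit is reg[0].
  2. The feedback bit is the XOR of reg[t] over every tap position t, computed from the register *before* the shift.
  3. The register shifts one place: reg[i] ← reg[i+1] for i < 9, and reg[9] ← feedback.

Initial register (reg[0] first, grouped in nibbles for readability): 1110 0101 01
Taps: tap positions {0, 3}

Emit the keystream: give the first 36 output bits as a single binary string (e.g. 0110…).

step | reg (before) | out | fb
   0 | 1110010101 | 1 | 1
   1 | 1100101011 | 1 | 1
   2 | 1001010111 | 1 | 0
   3 | 0010101110 | 0 | 0
   4 | 0101011100 | 0 | 1
   5 | 1010111001 | 1 | 1
   6 | 0101110011 | 0 | 1
   7 | 1011100111 | 1 | 0
   8 | 0111001110 | 0 | 1
   9 | 1110011101 | 1 | 1
  10 | 1100111011 | 1 | 1
  11 | 1001110111 | 1 | 0
  12 | 0011101110 | 0 | 1
  13 | 0111011101 | 0 | 1
  14 | 1110111011 | 1 | 1
  15 | 1101110111 | 1 | 0
  16 | 1011101110 | 1 | 0
  17 | 0111011100 | 0 | 1
  18 | 1110111001 | 1 | 1
  19 | 1101110011 | 1 | 0
  20 | 1011100110 | 1 | 0
  21 | 0111001100 | 0 | 1
  22 | 1110011001 | 1 | 1
  23 | 1100110011 | 1 | 1
  24 | 1001100111 | 1 | 0
  25 | 0011001110 | 0 | 1
  26 | 0110011101 | 0 | 0
  27 | 1100111010 | 1 | 1
  28 | 1001110101 | 1 | 0
  29 | 0011101010 | 0 | 1
  30 | 0111010101 | 0 | 1
  31 | 1110101011 | 1 | 1
  32 | 1101010111 | 1 | 0
  33 | 1010101110 | 1 | 1
  34 | 0101011101 | 0 | 1
  35 | 1010111011 | 1 | 1

111001010111001110111011100110011101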